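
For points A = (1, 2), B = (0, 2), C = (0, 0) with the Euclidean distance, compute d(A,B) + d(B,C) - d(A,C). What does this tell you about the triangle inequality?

d(A,B) = √(1² + 0²) = √1 = 1, d(B,C) = √(0² + 2²) = √4 = 2, d(A,C) = √(1² + 2²) = √5 ≈ 2.2361.
d(A,B) + d(B,C) - d(A,C) = 1 + 2 - 2.2361 = 3 - 2.2361 = 0.7639 (to 4 decimal places). This is ≥ 0, so the triangle inequality holds for these points.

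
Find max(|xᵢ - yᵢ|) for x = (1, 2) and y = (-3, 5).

max(|x_i - y_i|) = max(|1 - (-3)|, |2 - 5|) = max(4, 3) = 4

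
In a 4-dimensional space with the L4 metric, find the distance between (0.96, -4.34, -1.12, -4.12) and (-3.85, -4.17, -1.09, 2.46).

(Σ|x_i - y_i|^4)^(1/4) = (|0.96 - (-3.85)|^4 + |-4.34 - (-4.17)|^4 + |-1.12 - (-1.09)|^4 + |-4.12 - 2.46|^4)^(1/4)
= (4.81^4 + 0.17^4 + 0.03^4 + 6.58^4)^(1/4) ≈ (535.2791 + 0.0008 + 0 + 1874.5783)^(1/4) = (2409.8582)^(1/4) ≈ 7.0064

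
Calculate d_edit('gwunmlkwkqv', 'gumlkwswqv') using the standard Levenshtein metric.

Let D[i][j] be the edit distance between the first i characters of 'gwunmlkwkqv' and the first j characters of 'gumlkwswqv', with D[i][0] = i, D[0][j] = j, and D[i][j] = D[i-1][j-1] if the characters match, else 1 + min(D[i-1][j], D[i][j-1], D[i-1][j-1]). Filling the table (rows: prefixes of 'gwunmlkwkqv', columns: prefixes of 'gumlkwswqv'):
     ε  g  u  m  l  k  w  s  w  q  v
  ε  0  1  2  3  4  5  6  7  8  9 10
  g  1  0  1  2  3  4  5  6  7  8  9
  w  2  1  1  2  3  4  4  5  6  7  8
  u  3  2  1  2  3  4  5  5  6  7  8
  n  4  3  2  2  3  4  5  6  6  7  8
  m  5  4  3  2  3  4  5  6  7  7  8
  l  6  5  4  3  2  3  4  5  6  7  8
  k  7  6  5  4  3  2  3  4  5  6  7
  w  8  7  6  5  4  3  2  3  4  5  6
  k  9  8  7  6  5  4  3  3  4  5  6
  q 10  9  8  7  6  5  4  4  4  4  5
  v 11 10  9  8  7  6  5  5  5  5  4
The bottom-right entry gives D[11][10] = 4, so no sequence of fewer than 4 edits works. Backtracking through the table gives one optimal edit sequence (4 edits):
  gwunmlkwkqv → gunmlkwkqv (del w @2)
  gunmlkwkqv → gumlkwkqv (del n @3)
  gumlkwkqv → gumlkwskqv (ins s @7)
  gumlkwskqv → gumlkwswqv (sub k→w @8)
Edit distance = 4.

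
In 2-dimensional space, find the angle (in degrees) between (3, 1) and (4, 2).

With u = (3, 1), v = (4, 2):
u·v = 3·4 + 1·2 = 12 + 2 = 14.
|u| = √(3² + 1²) = √10, |v| = √(4² + 2²) = √20, so |u||v| = √(10·20) = √200.
cos θ = (u·v)/(|u||v|) = 14/√200 ≈ 0.989949
θ = arccos(0.989949) ≈ 8.13°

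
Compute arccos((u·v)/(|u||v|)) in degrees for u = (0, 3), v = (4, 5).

With u = (0, 3), v = (4, 5):
u·v = 0·4 + 3·5 = 0 + 15 = 15.
|u| = √(0² + 3²) = √9, |v| = √(4² + 5²) = √41, so |u||v| = √(9·41) = √369.
cos θ = (u·v)/(|u||v|) = 15/√369 ≈ 0.780869
θ = arccos(0.780869) ≈ 38.66°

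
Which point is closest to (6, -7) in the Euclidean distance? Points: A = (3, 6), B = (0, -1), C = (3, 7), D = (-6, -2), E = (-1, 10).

Distances: d(A) ≈ 13.3417, d(B) ≈ 8.4853, d(C) ≈ 14.3178, d(D) = 13, d(E) ≈ 18.3848. Nearest: B = (0, -1) with distance 8.4853.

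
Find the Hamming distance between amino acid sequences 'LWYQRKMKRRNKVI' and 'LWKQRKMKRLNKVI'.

Differing positions: 3, 10. Hamming distance = 2.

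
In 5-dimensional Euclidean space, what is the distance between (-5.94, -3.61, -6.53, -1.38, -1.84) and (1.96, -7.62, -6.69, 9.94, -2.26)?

√(Σ(x_i - y_i)²) = √((-5.94 - 1.96)² + (-3.61 - (-7.62))² + (-6.53 - (-6.69))² + (-1.38 - 9.94)² + (-1.84 - (-2.26))²)
= √((-7.9)² + 4.01² + 0.16² + (-11.32)² + 0.42²) = √(62.41 + 16.0801 + 0.0256 + 128.1424 + 0.1764) = √206.8345 ≈ 14.3817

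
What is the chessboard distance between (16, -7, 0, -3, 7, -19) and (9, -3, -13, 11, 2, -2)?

max(|x_i - y_i|) = max(|16 - 9|, |-7 - (-3)|, |0 - (-13)|, |-3 - 11|, |7 - 2|, |-19 - (-2)|) = max(7, 4, 13, 14, 5, 17) = 17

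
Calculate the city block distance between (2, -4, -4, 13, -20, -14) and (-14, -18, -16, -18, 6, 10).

Σ|x_i - y_i| = |2 - (-14)| + |-4 - (-18)| + |-4 - (-16)| + |13 - (-18)| + |-20 - 6| + |-14 - 10| = 16 + 14 + 12 + 31 + 26 + 24 = 123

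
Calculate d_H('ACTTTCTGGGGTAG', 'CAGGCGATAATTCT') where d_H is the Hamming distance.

Differing positions: 1, 2, 3, 4, 5, 6, 7, 8, 9, 10, 11, 13, 14. Hamming distance = 13.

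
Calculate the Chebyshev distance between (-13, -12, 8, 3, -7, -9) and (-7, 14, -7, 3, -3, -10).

max(|x_i - y_i|) = max(|-13 - (-7)|, |-12 - 14|, |8 - (-7)|, |3 - 3|, |-7 - (-3)|, |-9 - (-10)|) = max(6, 26, 15, 0, 4, 1) = 26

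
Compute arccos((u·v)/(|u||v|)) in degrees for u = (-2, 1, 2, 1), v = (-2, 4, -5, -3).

With u = (-2, 1, 2, 1), v = (-2, 4, -5, -3):
u·v = (-2)·(-2) + 1·4 + 2·(-5) + 1·(-3) = 4 + 4 + (-10) + (-3) = -5.
|u| = √((-2)² + 1² + 2² + 1²) = √10, |v| = √((-2)² + 4² + (-5)² + (-3)²) = √54, so |u||v| = √(10·54) = √540.
cos θ = (u·v)/(|u||v|) = -5/√540 ≈ -0.215166
θ = arccos(-0.215166) ≈ 102.43°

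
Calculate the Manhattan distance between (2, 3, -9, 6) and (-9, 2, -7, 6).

Σ|x_i - y_i| = |2 - (-9)| + |3 - 2| + |-9 - (-7)| + |6 - 6| = 11 + 1 + 2 + 0 = 14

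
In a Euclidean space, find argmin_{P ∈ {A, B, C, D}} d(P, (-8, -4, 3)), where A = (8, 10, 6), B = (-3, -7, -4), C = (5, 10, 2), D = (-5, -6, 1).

Distances: d(A) ≈ 21.4709, d(B) ≈ 9.1104, d(C) ≈ 19.1311, d(D) ≈ 4.1231. Nearest: D = (-5, -6, 1) with distance 4.1231.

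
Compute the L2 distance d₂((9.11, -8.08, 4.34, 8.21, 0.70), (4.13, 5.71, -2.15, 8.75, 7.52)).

√(Σ(x_i - y_i)²) = √((9.11 - 4.13)² + (-8.08 - 5.71)² + (4.34 - (-2.15))² + (8.21 - 8.75)² + (0.7 - 7.52)²)
= √(4.98² + (-13.79)² + 6.49² + (-0.54)² + (-6.82)²) = √(24.8004 + 190.1641 + 42.1201 + 0.2916 + 46.5124) = √303.8886 ≈ 17.4324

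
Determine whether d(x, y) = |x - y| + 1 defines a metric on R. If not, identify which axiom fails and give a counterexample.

No. d fails identity of indiscernibles (specifically d(x,x) = 0): d(6, 6) = |6 - 6| + 1 = 0 + 1 = 1 ≠ 0.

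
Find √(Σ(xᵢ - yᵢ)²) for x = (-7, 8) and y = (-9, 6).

√(Σ(x_i - y_i)²) = √((-7 - (-9))² + (8 - 6)²)
= √(2² + 2²) = √(4 + 4) = √8 ≈ 2.8284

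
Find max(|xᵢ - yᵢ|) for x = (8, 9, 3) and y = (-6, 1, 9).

max(|x_i - y_i|) = max(|8 - (-6)|, |9 - 1|, |3 - 9|) = max(14, 8, 6) = 14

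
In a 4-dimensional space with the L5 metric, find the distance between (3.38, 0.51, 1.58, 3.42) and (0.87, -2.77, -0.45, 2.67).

(Σ|x_i - y_i|^5)^(1/5) = (|3.38 - 0.87|^5 + |0.51 - (-2.77)|^5 + |1.58 - (-0.45)|^5 + |3.42 - 2.67|^5)^(1/5)
= (2.51^5 + 3.28^5 + 2.03^5 + 0.75^5)^(1/5) ≈ (99.6251 + 379.6376 + 34.4731 + 0.2373)^(1/5) = (513.9731)^(1/5) ≈ 3.4849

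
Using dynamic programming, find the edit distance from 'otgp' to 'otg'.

Let D[i][j] be the edit distance between the first i characters of 'otgp' and the first j characters of 'otg', with D[i][0] = i, D[0][j] = j, and D[i][j] = D[i-1][j-1] if the characters match, else 1 + min(D[i-1][j], D[i][j-1], D[i-1][j-1]). Filling the table (rows: prefixes of 'otgp', columns: prefixes of 'otg'):
     ε  o  t  g
  ε  0  1  2  3
  o  1  0  1  2
  t  2  1  0  1
  g  3  2  1  0
  p  4  3  2  1
The bottom-right entry gives D[4][3] = 1, so no sequence of fewer than 1 edit works. Backtracking through the table gives one optimal edit sequence (1 edit):
  otgp → otg (del p @4)
Edit distance = 1.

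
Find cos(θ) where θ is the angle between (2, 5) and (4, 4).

With u = (2, 5), v = (4, 4):
u·v = 2·4 + 5·4 = 8 + 20 = 28.
|u| = √(2² + 5²) = √29, |v| = √(4² + 4²) = √32, so |u||v| = √(29·32) = √928.
cos θ = (u·v)/(|u||v|) = 28/√928 ≈ 0.9191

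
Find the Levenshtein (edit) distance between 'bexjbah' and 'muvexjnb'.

Let D[i][j] be the edit distance between the first i characters of 'bexjbah' and the first j characters of 'muvexjnb', with D[i][0] = i, D[0][j] = j, and D[i][j] = D[i-1][j-1] if the characters match, else 1 + min(D[i-1][j], D[i][j-1], D[i-1][j-1]). Filling the table (rows: prefixes of 'bexjbah', columns: prefixes of 'muvexjnb'):
     ε  m  u  v  e  x  j  n  b
  ε  0  1  2  3  4  5  6  7  8
  b  1  1  2  3  4  5  6  7  7
  e  2  2  2  3  3  4  5  6  7
  x  3  3  3  3  4  3  4  5  6
  j  4  4  4  4  4  4  3  4  5
  b  5  5  5  5  5  5  4  4  4
  a  6  6  6  6  6  6  5  5  5
  h  7  7  7  7  7  7  6  6  6
The bottom-right entry gives D[7][8] = 6, so no sequence of fewer than 6 edits works. Backtracking through the table gives one optimal edit sequence (6 edits):
  bexjbah → mbexjbah (ins m @1)
  mbexjbah → mubexjbah (ins u @2)
  mubexjbah → muvexjbah (sub b→v @3)
  muvexjbah → muvexjah (del b @7)
  muvexjah → muvexjnh (sub a→n @7)
  muvexjnh → muvexjnb (sub h→b @8)
Edit distance = 6.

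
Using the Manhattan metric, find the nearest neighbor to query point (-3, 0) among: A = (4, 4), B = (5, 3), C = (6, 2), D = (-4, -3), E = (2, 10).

Distances: d(A) = 11, d(B) = 11, d(C) = 11, d(D) = 4, d(E) = 15. Nearest: D = (-4, -3) with distance 4.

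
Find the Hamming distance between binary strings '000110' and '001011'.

Differing positions: 3, 4, 6. Hamming distance = 3.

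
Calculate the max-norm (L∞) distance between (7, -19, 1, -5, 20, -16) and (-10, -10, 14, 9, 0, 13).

max(|x_i - y_i|) = max(|7 - (-10)|, |-19 - (-10)|, |1 - 14|, |-5 - 9|, |20 - 0|, |-16 - 13|) = max(17, 9, 13, 14, 20, 29) = 29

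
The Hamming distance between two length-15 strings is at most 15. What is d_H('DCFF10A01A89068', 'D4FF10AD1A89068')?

Differing positions: 2, 8. Hamming distance = 2. The maximum possible Hamming distance for length-15 strings is 15, so d_H/15 = 2/15 ≈ 0.1333.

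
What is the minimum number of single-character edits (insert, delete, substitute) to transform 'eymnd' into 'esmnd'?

Let D[i][j] be the edit distance between the first i characters of 'eymnd' and the first j characters of 'esmnd', with D[i][0] = i, D[0][j] = j, and D[i][j] = D[i-1][j-1] if the characters match, else 1 + min(D[i-1][j], D[i][j-1], D[i-1][j-1]). Filling the table (rows: prefixes of 'eymnd', columns: prefixes of 'esmnd'):
     ε  e  s  m  n  d
  ε  0  1  2  3  4  5
  e  1  0  1  2  3  4
  y  2  1  1  2  3  4
  m  3  2  2  1  2  3
  n  4  3  3  2  1  2
  d  5  4  4  3  2  1
The bottom-right entry gives D[5][5] = 1, so no sequence of fewer than 1 edit works. Backtracking through the table gives one optimal edit sequence (1 edit):
  eymnd → esmnd (sub y→s @2)
Edit distance = 1.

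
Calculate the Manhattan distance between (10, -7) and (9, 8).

Σ|x_i - y_i| = |10 - 9| + |-7 - 8| = 1 + 15 = 16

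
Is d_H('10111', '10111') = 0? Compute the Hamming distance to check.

Differing positions: none. Hamming distance = 0, so the claim is true.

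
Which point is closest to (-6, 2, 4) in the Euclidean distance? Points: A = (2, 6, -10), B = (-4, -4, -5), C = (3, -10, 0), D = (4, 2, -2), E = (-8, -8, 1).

Distances: d(A) ≈ 16.6132, d(B) = 11, d(C) ≈ 15.5242, d(D) ≈ 11.6619, d(E) ≈ 10.6301. Nearest: E = (-8, -8, 1) with distance 10.6301.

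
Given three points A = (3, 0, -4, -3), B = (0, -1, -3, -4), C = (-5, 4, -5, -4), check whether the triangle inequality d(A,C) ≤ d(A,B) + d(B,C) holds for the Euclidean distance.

d(A,B) = √(3² + 1² + 1² + 1²) = √12 ≈ 3.4641, d(B,C) = √(5² + 5² + 2² + 0²) = √54 ≈ 7.3485, d(A,C) = √(8² + 4² + 1² + 1²) = √82 ≈ 9.0554.
d(A,C) ≈ 9.0554 ≤ 3.4641 + 7.3485 = 10.8126. Triangle inequality is satisfied.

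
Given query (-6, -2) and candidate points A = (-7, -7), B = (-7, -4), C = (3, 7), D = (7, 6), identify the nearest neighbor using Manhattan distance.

Distances: d(A) = 6, d(B) = 3, d(C) = 18, d(D) = 21. Nearest: B = (-7, -4) with distance 3.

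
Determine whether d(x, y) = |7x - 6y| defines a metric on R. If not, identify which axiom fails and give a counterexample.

No. d fails symmetry: d(1, 7) = |7·1 - 6·7| = |-35| = 35, but d(7, 1) = |7·7 - 6·1| = |43| = 43. Since 35 ≠ 43, d(x,y) ≠ d(y,x) in general.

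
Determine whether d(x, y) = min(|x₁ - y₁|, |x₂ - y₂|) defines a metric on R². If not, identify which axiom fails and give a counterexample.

No. d fails identity of indiscernibles: take x = (-2, 0) and y = (-2, 2). Then d(x,y) = min(|-2 - (-2)|, |0 - 2|) = min(0, 2) = 0, yet x ≠ y.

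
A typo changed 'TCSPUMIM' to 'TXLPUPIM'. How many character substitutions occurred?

Differing positions: 2, 3, 6. Hamming distance = 3.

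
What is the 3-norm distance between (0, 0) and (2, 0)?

(Σ|x_i - y_i|^3)^(1/3) = (|0 - 2|^3 + |0 - 0|^3)^(1/3)
= (2^3 + 0^3)^(1/3) = (8 + 0)^(1/3) = (8)^(1/3) = 2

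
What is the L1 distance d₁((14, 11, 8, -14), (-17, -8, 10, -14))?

Σ|x_i - y_i| = |14 - (-17)| + |11 - (-8)| + |8 - 10| + |-14 - (-14)| = 31 + 19 + 2 + 0 = 52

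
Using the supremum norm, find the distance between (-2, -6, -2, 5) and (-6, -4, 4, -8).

max(|x_i - y_i|) = max(|-2 - (-6)|, |-6 - (-4)|, |-2 - 4|, |5 - (-8)|) = max(4, 2, 6, 13) = 13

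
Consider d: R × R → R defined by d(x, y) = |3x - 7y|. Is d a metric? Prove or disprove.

No. d fails symmetry: d(1, 2) = |3·1 - 7·2| = |-11| = 11, but d(2, 1) = |3·2 - 7·1| = |-1| = 1. Since 11 ≠ 1, d(x,y) ≠ d(y,x) in general.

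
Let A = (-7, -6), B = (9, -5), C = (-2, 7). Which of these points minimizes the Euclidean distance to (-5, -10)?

Distances: d(A) ≈ 4.4721, d(B) ≈ 14.8661, d(C) ≈ 17.2627. Nearest: A = (-7, -6) with distance 4.4721.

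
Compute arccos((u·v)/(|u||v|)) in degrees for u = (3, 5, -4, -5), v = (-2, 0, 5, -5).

With u = (3, 5, -4, -5), v = (-2, 0, 5, -5):
u·v = 3·(-2) + 5·0 + (-4)·5 + (-5)·(-5) = (-6) + 0 + (-20) + 25 = -1.
|u| = √(3² + 5² + (-4)² + (-5)²) = √75, |v| = √((-2)² + 0² + 5² + (-5)²) = √54, so |u||v| = √(75·54) = √4050.
cos θ = (u·v)/(|u||v|) = -1/√4050 ≈ -0.015713
θ = arccos(-0.015713) ≈ 90.9°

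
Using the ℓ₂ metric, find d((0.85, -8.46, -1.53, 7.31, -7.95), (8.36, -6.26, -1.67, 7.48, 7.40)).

√(Σ(x_i - y_i)²) = √((0.85 - 8.36)² + (-8.46 - (-6.26))² + (-1.53 - (-1.67))² + (7.31 - 7.48)² + (-7.95 - 7.4)²)
= √((-7.51)² + (-2.2)² + 0.14² + (-0.17)² + (-15.35)²) = √(56.4001 + 4.84 + 0.0196 + 0.0289 + 235.6225) = √296.9111 ≈ 17.2311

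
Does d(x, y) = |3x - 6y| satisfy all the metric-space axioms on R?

No. d fails symmetry: d(1, 6) = |3·1 - 6·6| = |-33| = 33, but d(6, 1) = |3·6 - 6·1| = |12| = 12. Since 33 ≠ 12, d(x,y) ≠ d(y,x) in general.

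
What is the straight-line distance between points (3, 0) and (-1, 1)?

√(Σ(x_i - y_i)²) = √((3 - (-1))² + (0 - 1)²)
= √(4² + (-1)²) = √(16 + 1) = √17 ≈ 4.1231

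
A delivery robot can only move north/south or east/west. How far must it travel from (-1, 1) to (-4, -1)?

Σ|x_i - y_i| = |-1 - (-4)| + |1 - (-1)| = 3 + 2 = 5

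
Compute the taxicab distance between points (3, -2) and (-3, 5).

Σ|x_i - y_i| = |3 - (-3)| + |-2 - 5| = 6 + 7 = 13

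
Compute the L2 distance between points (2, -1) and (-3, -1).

(Σ|x_i - y_i|^2)^(1/2) = (|2 - (-3)|^2 + |-1 - (-1)|^2)^(1/2)
= (5^2 + 0^2)^(1/2) = (25 + 0)^(1/2) = (25)^(1/2) = 5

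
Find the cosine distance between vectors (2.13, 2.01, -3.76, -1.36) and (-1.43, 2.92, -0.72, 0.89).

With u = (2.13, 2.01, -3.76, -1.36), v = (-1.43, 2.92, -0.72, 0.89):
u·v = 2.13·(-1.43) + 2.01·2.92 + (-3.76)·(-0.72) + (-1.36)·0.89 = (-3.0459) + 5.8692 + 2.7072 + (-1.2104) = 4.3201.
|u| = √(2.13² + 2.01² + (-3.76)² + (-1.36)²) = √(4.5369 + 4.0401 + 14.1376 + 1.8496) = √24.5642, |v| = √((-1.43)² + 2.92² + (-0.72)² + 0.89²) = √(2.0449 + 8.5264 + 0.5184 + 0.7921) = √11.8818.
cos θ = (u·v)/(|u||v|) = 4.3201/(√24.5642·√11.8818) ≈ 0.2529
Cosine distance = 1 - cos θ ≈ 1 - 0.2529 = 0.7471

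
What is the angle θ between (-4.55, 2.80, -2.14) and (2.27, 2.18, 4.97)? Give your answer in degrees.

With u = (-4.55, 2.80, -2.14), v = (2.27, 2.18, 4.97):
u·v = (-4.55)·2.27 + 2.8·2.18 + (-2.14)·4.97 = (-10.3285) + 6.104 + (-10.6358) = -14.8603.
|u| = √((-4.55)² + 2.8² + (-2.14)²) = √(20.7025 + 7.84 + 4.5796) = √33.1221, |v| = √(2.27² + 2.18² + 4.97²) = √(5.1529 + 4.7524 + 24.7009) = √34.6062.
cos θ = (u·v)/(|u||v|) = -14.8603/(√33.1221·√34.6062) ≈ -0.438926
θ = arccos(-0.438926) ≈ 116.04°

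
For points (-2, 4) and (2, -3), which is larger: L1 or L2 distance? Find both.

L1 = |-2 - 2| + |4 - (-3)| = 4 + 7 = 11
L2 = √(4² + 7²) = √65 ≈ 8.0623
L1 ≥ L2 always (equality iff movement is along one axis); L1 > L2 here.
Ratio L1/L2 = 11/√65 ≈ 1.3644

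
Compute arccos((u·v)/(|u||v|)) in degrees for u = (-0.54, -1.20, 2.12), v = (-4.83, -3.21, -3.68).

With u = (-0.54, -1.20, 2.12), v = (-4.83, -3.21, -3.68):
u·v = (-0.54)·(-4.83) + (-1.2)·(-3.21) + 2.12·(-3.68) = 2.6082 + 3.852 + (-7.8016) = -1.3414.
|u| = √((-0.54)² + (-1.2)² + 2.12²) = √(0.2916 + 1.44 + 4.4944) = √6.226, |v| = √((-4.83)² + (-3.21)² + (-3.68)²) = √(23.3289 + 10.3041 + 13.5424) = √47.1754.
cos θ = (u·v)/(|u||v|) = -1.3414/(√6.226·√47.1754) ≈ -0.07827
θ = arccos(-0.07827) ≈ 94.49°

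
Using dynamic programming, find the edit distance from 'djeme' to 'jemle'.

Let D[i][j] be the edit distance between the first i characters of 'djeme' and the first j characters of 'jemle', with D[i][0] = i, D[0][j] = j, and D[i][j] = D[i-1][j-1] if the characters match, else 1 + min(D[i-1][j], D[i][j-1], D[i-1][j-1]). Filling the table (rows: prefixes of 'djeme', columns: prefixes of 'jemle'):
     ε  j  e  m  l  e
  ε  0  1  2  3  4  5
  d  1  1  2  3  4  5
  j  2  1  2  3  4  5
  e  3  2  1  2  3  4
  m  4  3  2  1  2  3
  e  5  4  3  2  2  2
The bottom-right entry gives D[5][5] = 2, so no sequence of fewer than 2 edits works. Backtracking through the table gives one optimal edit sequence (2 edits):
  djeme → jeme (del d @1)
  jeme → jemle (ins l @4)
Edit distance = 2.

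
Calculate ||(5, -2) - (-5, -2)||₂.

√(Σ(x_i - y_i)²) = √((5 - (-5))² + (-2 - (-2))²)
= √(10² + 0²) = √(100 + 0) = √100 = 10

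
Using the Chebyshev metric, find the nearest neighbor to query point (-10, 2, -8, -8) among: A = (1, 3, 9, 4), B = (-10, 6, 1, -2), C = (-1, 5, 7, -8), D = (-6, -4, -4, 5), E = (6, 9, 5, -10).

Distances: d(A) = 17, d(B) = 9, d(C) = 15, d(D) = 13, d(E) = 16. Nearest: B = (-10, 6, 1, -2) with distance 9.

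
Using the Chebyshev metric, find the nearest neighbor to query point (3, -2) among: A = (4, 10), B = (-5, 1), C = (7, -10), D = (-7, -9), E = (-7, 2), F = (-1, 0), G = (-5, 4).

Distances: d(A) = 12, d(B) = 8, d(C) = 8, d(D) = 10, d(E) = 10, d(F) = 4, d(G) = 8. Nearest: F = (-1, 0) with distance 4.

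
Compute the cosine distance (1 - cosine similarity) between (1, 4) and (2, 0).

With u = (1, 4), v = (2, 0):
u·v = 1·2 + 4·0 = 2 + 0 = 2.
|u| = √(1² + 4²) = √17, |v| = √(2² + 0²) = √4, so |u||v| = √(17·4) = √68.
cos θ = (u·v)/(|u||v|) = 2/√68 ≈ 0.2425
Cosine distance = 1 - cos θ ≈ 1 - 0.2425 = 0.7575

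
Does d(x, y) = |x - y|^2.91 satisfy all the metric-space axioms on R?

No. d(x,y) = |x-y|^2.91 fails the triangle inequality since p = 2.91 > 1. Counterexample: x = -4, y = -2, z = 3. d(x,z) = |-4 - 3|^2.91 = 7^2.91 ≈ 287.8958, but d(x,y) + d(y,z) = 2^2.91 + 5^2.91 ≈ 7.5162 + 108.1441 = 115.6603. Since 287.8958 > 115.6603, the triangle inequality is violated.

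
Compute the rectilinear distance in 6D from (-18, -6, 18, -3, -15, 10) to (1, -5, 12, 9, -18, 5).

Σ|x_i - y_i| = |-18 - 1| + |-6 - (-5)| + |18 - 12| + |-3 - 9| + |-15 - (-18)| + |10 - 5| = 19 + 1 + 6 + 12 + 3 + 5 = 46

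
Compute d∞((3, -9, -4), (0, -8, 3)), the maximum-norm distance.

max(|x_i - y_i|) = max(|3 - 0|, |-9 - (-8)|, |-4 - 3|) = max(3, 1, 7) = 7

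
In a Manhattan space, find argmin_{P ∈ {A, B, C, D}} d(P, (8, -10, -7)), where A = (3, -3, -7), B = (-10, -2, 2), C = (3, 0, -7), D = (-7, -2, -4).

Distances: d(A) = 12, d(B) = 35, d(C) = 15, d(D) = 26. Nearest: A = (3, -3, -7) with distance 12.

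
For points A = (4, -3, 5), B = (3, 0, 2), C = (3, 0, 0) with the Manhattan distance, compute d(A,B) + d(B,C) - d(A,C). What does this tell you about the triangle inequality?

d(A,B) = 1 + 3 + 3 = 7, d(B,C) = 0 + 0 + 2 = 2, d(A,C) = 1 + 3 + 5 = 9.
d(A,B) + d(B,C) - d(A,C) = 7 + 2 - 9 = 9 - 9 = 0. This is ≥ 0, so the triangle inequality holds for these points.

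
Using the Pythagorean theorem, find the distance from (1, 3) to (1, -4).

√(Σ(x_i - y_i)²) = √((1 - 1)² + (3 - (-4))²)
= √(0² + 7²) = √(0 + 49) = √49 = 7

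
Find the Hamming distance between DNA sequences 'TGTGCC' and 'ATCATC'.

Differing positions: 1, 2, 3, 4, 5. Hamming distance = 5.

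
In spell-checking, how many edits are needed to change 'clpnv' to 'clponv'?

Let D[i][j] be the edit distance between the first i characters of 'clpnv' and the first j characters of 'clponv', with D[i][0] = i, D[0][j] = j, and D[i][j] = D[i-1][j-1] if the characters match, else 1 + min(D[i-1][j], D[i][j-1], D[i-1][j-1]). Filling the table (rows: prefixes of 'clpnv', columns: prefixes of 'clponv'):
     ε  c  l  p  o  n  v
  ε  0  1  2  3  4  5  6
  c  1  0  1  2  3  4  5
  l  2  1  0  1  2  3  4
  p  3  2  1  0  1  2  3
  n  4  3  2  1  1  1  2
  v  5  4  3  2  2  2  1
The bottom-right entry gives D[5][6] = 1, so no sequence of fewer than 1 edit works. Backtracking through the table gives one optimal edit sequence (1 edit):
  clpnv → clponv (ins o @4)
Edit distance = 1.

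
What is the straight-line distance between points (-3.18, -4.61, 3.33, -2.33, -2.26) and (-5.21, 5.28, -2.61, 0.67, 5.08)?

√(Σ(x_i - y_i)²) = √((-3.18 - (-5.21))² + (-4.61 - 5.28)² + (3.33 - (-2.61))² + (-2.33 - 0.67)² + (-2.26 - 5.08)²)
= √(2.03² + (-9.89)² + 5.94² + (-3)² + (-7.34)²) = √(4.1209 + 97.8121 + 35.2836 + 9 + 53.8756) = √200.0922 ≈ 14.1454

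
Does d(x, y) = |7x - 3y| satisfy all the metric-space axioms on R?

No. d fails symmetry: d(1, 9) = |7·1 - 3·9| = |-20| = 20, but d(9, 1) = |7·9 - 3·1| = |60| = 60. Since 20 ≠ 60, d(x,y) ≠ d(y,x) in general.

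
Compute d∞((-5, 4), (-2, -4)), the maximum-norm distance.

max(|x_i - y_i|) = max(|-5 - (-2)|, |4 - (-4)|) = max(3, 8) = 8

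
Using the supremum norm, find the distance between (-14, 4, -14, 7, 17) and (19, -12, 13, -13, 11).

max(|x_i - y_i|) = max(|-14 - 19|, |4 - (-12)|, |-14 - 13|, |7 - (-13)|, |17 - 11|) = max(33, 16, 27, 20, 6) = 33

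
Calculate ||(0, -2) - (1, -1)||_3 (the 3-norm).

(Σ|x_i - y_i|^3)^(1/3) = (|0 - 1|^3 + |-2 - (-1)|^3)^(1/3)
= (1^3 + 1^3)^(1/3) = (1 + 1)^(1/3) = (2)^(1/3) ≈ 1.2599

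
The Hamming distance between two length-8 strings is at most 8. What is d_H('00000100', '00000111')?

Differing positions: 7, 8. Hamming distance = 2. The maximum possible Hamming distance for length-8 strings is 8, so d_H/8 = 2/8 = 0.25.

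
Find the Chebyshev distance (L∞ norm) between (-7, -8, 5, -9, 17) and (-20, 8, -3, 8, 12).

max(|x_i - y_i|) = max(|-7 - (-20)|, |-8 - 8|, |5 - (-3)|, |-9 - 8|, |17 - 12|) = max(13, 16, 8, 17, 5) = 17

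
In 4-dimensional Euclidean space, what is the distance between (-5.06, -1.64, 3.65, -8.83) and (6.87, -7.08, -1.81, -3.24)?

√(Σ(x_i - y_i)²) = √((-5.06 - 6.87)² + (-1.64 - (-7.08))² + (3.65 - (-1.81))² + (-8.83 - (-3.24))²)
= √((-11.93)² + 5.44² + 5.46² + (-5.59)²) = √(142.3249 + 29.5936 + 29.8116 + 31.2481) = √232.9782 ≈ 15.2636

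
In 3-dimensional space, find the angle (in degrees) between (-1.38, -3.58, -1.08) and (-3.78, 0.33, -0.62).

With u = (-1.38, -3.58, -1.08), v = (-3.78, 0.33, -0.62):
u·v = (-1.38)·(-3.78) + (-3.58)·0.33 + (-1.08)·(-0.62) = 5.2164 + (-1.1814) + 0.6696 = 4.7046.
|u| = √((-1.38)² + (-3.58)² + (-1.08)²) = √(1.9044 + 12.8164 + 1.1664) = √15.8872, |v| = √((-3.78)² + 0.33² + (-0.62)²) = √(14.2884 + 0.1089 + 0.3844) = √14.7817.
cos θ = (u·v)/(|u||v|) = 4.7046/(√15.8872·√14.7817) ≈ 0.306999
θ = arccos(0.306999) ≈ 72.12°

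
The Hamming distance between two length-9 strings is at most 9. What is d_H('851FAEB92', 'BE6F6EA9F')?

Differing positions: 1, 2, 3, 5, 7, 9. Hamming distance = 6. The maximum possible Hamming distance for length-9 strings is 9, so d_H/9 = 6/9 ≈ 0.6667.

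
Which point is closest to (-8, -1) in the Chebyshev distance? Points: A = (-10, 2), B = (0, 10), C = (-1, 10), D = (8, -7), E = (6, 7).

Distances: d(A) = 3, d(B) = 11, d(C) = 11, d(D) = 16, d(E) = 14. Nearest: A = (-10, 2) with distance 3.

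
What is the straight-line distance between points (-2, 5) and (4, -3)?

√(Σ(x_i - y_i)²) = √((-2 - 4)² + (5 - (-3))²)
= √((-6)² + 8²) = √(36 + 64) = √100 = 10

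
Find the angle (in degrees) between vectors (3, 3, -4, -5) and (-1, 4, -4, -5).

With u = (3, 3, -4, -5), v = (-1, 4, -4, -5):
u·v = 3·(-1) + 3·4 + (-4)·(-4) + (-5)·(-5) = (-3) + 12 + 16 + 25 = 50.
|u| = √(3² + 3² + (-4)² + (-5)²) = √59, |v| = √((-1)² + 4² + (-4)² + (-5)²) = √58, so |u||v| = √(59·58) = √3422.
cos θ = (u·v)/(|u||v|) = 50/√3422 ≈ 0.854732
θ = arccos(0.854732) ≈ 31.27°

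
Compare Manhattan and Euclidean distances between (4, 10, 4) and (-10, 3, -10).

L1 = |4 - (-10)| + |10 - 3| + |4 - (-10)| = 14 + 7 + 14 = 35
L2 = √(14² + 7² + 14²) = √441 = 21
L1 ≥ L2 always (equality iff movement is along one axis); L1 > L2 here.
Ratio L1/L2 = 35/21 ≈ 1.6667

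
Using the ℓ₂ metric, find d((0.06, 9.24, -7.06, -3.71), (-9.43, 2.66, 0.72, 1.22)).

√(Σ(x_i - y_i)²) = √((0.06 - (-9.43))² + (9.24 - 2.66)² + (-7.06 - 0.72)² + (-3.71 - 1.22)²)
= √(9.49² + 6.58² + (-7.78)² + (-4.93)²) = √(90.0601 + 43.2964 + 60.5284 + 24.3049) = √218.1898 ≈ 14.7712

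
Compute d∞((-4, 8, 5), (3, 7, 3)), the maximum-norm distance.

max(|x_i - y_i|) = max(|-4 - 3|, |8 - 7|, |5 - 3|) = max(7, 1, 2) = 7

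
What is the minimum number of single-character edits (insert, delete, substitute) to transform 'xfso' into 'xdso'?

Let D[i][j] be the edit distance between the first i characters of 'xfso' and the first j characters of 'xdso', with D[i][0] = i, D[0][j] = j, and D[i][j] = D[i-1][j-1] if the characters match, else 1 + min(D[i-1][j], D[i][j-1], D[i-1][j-1]). Filling the table (rows: prefixes of 'xfso', columns: prefixes of 'xdso'):
     ε  x  d  s  o
  ε  0  1  2  3  4
  x  1  0  1  2  3
  f  2  1  1  2  3
  s  3  2  2  1  2
  o  4  3  3  2  1
The bottom-right entry gives D[4][4] = 1, so no sequence of fewer than 1 edit works. Backtracking through the table gives one optimal edit sequence (1 edit):
  xfso → xdso (sub f→d @2)
Edit distance = 1.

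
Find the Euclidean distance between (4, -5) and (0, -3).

√(Σ(x_i - y_i)²) = √((4 - 0)² + (-5 - (-3))²)
= √(4² + (-2)²) = √(16 + 4) = √20 ≈ 4.4721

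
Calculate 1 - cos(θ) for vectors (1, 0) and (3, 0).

With u = (1, 0), v = (3, 0):
u·v = 1·3 + 0·0 = 3 + 0 = 3.
|u| = √(1² + 0²) = √1, |v| = √(3² + 0²) = √9, so |u||v| = √(1·9) = √9 = 3.
cos θ = (u·v)/(|u||v|) = 3/3 = 1
Cosine distance = 1 - cos θ = 1 - 1 = 0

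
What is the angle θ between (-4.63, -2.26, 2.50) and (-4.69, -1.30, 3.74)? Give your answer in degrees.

With u = (-4.63, -2.26, 2.50), v = (-4.69, -1.30, 3.74):
u·v = (-4.63)·(-4.69) + (-2.26)·(-1.3) + 2.5·3.74 = 21.7147 + 2.938 + 9.35 = 34.0027.
|u| = √((-4.63)² + (-2.26)² + 2.5²) = √(21.4369 + 5.1076 + 6.25) = √32.7945, |v| = √((-4.69)² + (-1.3)² + 3.74²) = √(21.9961 + 1.69 + 13.9876) = √37.6737.
cos θ = (u·v)/(|u||v|) = 34.0027/(√32.7945·√37.6737) ≈ 0.967373
θ = arccos(0.967373) ≈ 14.68°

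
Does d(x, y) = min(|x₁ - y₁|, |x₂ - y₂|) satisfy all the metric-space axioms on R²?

No. d fails identity of indiscernibles: take x = (-5, 0) and y = (-5, 2). Then d(x,y) = min(|-5 - (-5)|, |0 - 2|) = min(0, 2) = 0, yet x ≠ y.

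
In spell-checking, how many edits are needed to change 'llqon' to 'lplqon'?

Let D[i][j] be the edit distance between the first i characters of 'llqon' and the first j characters of 'lplqon', with D[i][0] = i, D[0][j] = j, and D[i][j] = D[i-1][j-1] if the characters match, else 1 + min(D[i-1][j], D[i][j-1], D[i-1][j-1]). Filling the table (rows: prefixes of 'llqon', columns: prefixes of 'lplqon'):
     ε  l  p  l  q  o  n
  ε  0  1  2  3  4  5  6
  l  1  0  1  2  3  4  5
  l  2  1  1  1  2  3  4
  q  3  2  2  2  1  2  3
  o  4  3  3  3  2  1  2
  n  5  4  4  4  3  2  1
The bottom-right entry gives D[5][6] = 1, so no sequence of fewer than 1 edit works. Backtracking through the table gives one optimal edit sequence (1 edit):
  llqon → lplqon (ins p @2)
Edit distance = 1.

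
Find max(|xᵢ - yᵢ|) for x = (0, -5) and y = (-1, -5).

max(|x_i - y_i|) = max(|0 - (-1)|, |-5 - (-5)|) = max(1, 0) = 1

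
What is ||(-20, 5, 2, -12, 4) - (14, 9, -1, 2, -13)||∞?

max(|x_i - y_i|) = max(|-20 - 14|, |5 - 9|, |2 - (-1)|, |-12 - 2|, |4 - (-13)|) = max(34, 4, 3, 14, 17) = 34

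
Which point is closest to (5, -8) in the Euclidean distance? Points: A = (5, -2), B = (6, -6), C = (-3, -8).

Distances: d(A) = 6, d(B) ≈ 2.2361, d(C) = 8. Nearest: B = (6, -6) with distance 2.2361.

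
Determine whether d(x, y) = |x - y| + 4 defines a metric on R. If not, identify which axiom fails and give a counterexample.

No. d fails identity of indiscernibles (specifically d(x,x) = 0): d(5, 5) = |5 - 5| + 4 = 0 + 4 = 4 ≠ 0.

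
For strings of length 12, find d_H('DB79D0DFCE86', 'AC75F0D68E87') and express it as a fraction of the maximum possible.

Differing positions: 1, 2, 4, 5, 8, 9, 12. Hamming distance = 7. The maximum possible Hamming distance for length-12 strings is 12, so d_H/12 = 7/12 ≈ 0.5833.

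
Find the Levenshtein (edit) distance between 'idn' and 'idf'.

Let D[i][j] be the edit distance between the first i characters of 'idn' and the first j characters of 'idf', with D[i][0] = i, D[0][j] = j, and D[i][j] = D[i-1][j-1] if the characters match, else 1 + min(D[i-1][j], D[i][j-1], D[i-1][j-1]). Filling the table (rows: prefixes of 'idn', columns: prefixes of 'idf'):
     ε  i  d  f
  ε  0  1  2  3
  i  1  0  1  2
  d  2  1  0  1
  n  3  2  1  1
The bottom-right entry gives D[3][3] = 1, so no sequence of fewer than 1 edit works. Backtracking through the table gives one optimal edit sequence (1 edit):
  idn → idf (sub n→f @3)
Edit distance = 1.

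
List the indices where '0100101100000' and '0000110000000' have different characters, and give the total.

Differing positions: 2, 6, 7, 8. Hamming distance = 4.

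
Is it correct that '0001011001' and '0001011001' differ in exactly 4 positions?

Differing positions: none. Hamming distance = 0, so the claim that d_H = 4 is false.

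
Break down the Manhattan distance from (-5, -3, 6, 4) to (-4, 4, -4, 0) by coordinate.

Σ|x_i - y_i| = |-5 - (-4)| + |-3 - 4| + |6 - (-4)| + |4 - 0| = 1 + 7 + 10 + 4 = 22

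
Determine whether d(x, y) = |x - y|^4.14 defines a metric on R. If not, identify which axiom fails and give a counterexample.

No. d(x,y) = |x-y|^4.14 fails the triangle inequality since p = 4.14 > 1. Counterexample: x = 4, y = 13, z = 14. d(x,z) = |4 - 14|^4.14 = 10^4.14 ≈ 13803.8426, but d(x,y) + d(y,z) = 9^4.14 + 1^4.14 ≈ 8924.091 + 1 = 8925.091. Since 13803.8426 > 8925.091, the triangle inequality is violated.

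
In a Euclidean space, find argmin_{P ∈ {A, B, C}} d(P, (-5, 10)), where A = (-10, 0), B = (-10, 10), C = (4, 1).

Distances: d(A) ≈ 11.1803, d(B) = 5, d(C) ≈ 12.7279. Nearest: B = (-10, 10) with distance 5.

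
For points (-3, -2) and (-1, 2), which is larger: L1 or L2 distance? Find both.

L1 = |-3 - (-1)| + |-2 - 2| = 2 + 4 = 6
L2 = √(2² + 4²) = √20 ≈ 4.4721
L1 ≥ L2 always (equality iff movement is along one axis); L1 > L2 here.
Ratio L1/L2 = 6/√20 ≈ 1.3416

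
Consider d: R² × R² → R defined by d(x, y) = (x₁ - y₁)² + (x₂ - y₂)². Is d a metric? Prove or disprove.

No. The squared Euclidean distance fails the triangle inequality. Counterexample: x = (0, 0), y = (2, 1), z = (4, 2). d(x,z) = 4² + 2² = 20, but d(x,y) + d(y,z) = (2² + 1²) + (2² + 1²) = 5 + 5 = 10. Since 20 > 10, the triangle inequality is violated. (Note: √d, the ordinary Euclidean distance, IS a metric.)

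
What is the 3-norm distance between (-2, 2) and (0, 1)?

(Σ|x_i - y_i|^3)^(1/3) = (|-2 - 0|^3 + |2 - 1|^3)^(1/3)
= (2^3 + 1^3)^(1/3) = (8 + 1)^(1/3) = (9)^(1/3) ≈ 2.0801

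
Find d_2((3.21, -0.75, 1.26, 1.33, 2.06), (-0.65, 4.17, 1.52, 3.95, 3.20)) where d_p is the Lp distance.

(Σ|x_i - y_i|^2)^(1/2) = (|3.21 - (-0.65)|^2 + |-0.75 - 4.17|^2 + |1.26 - 1.52|^2 + |1.33 - 3.95|^2 + |2.06 - 3.2|^2)^(1/2)
= (3.86^2 + 4.92^2 + 0.26^2 + 2.62^2 + 1.14^2)^(1/2) = (14.8996 + 24.2064 + 0.0676 + 6.8644 + 1.2996)^(1/2) = (47.3376)^(1/2) ≈ 6.8802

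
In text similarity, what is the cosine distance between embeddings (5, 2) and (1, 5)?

With u = (5, 2), v = (1, 5):
u·v = 5·1 + 2·5 = 5 + 10 = 15.
|u| = √(5² + 2²) = √29, |v| = √(1² + 5²) = √26, so |u||v| = √(29·26) = √754.
cos θ = (u·v)/(|u||v|) = 15/√754 ≈ 0.5463
Cosine distance = 1 - cos θ ≈ 1 - 0.5463 = 0.4537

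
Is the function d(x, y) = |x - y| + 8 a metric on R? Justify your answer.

No. d fails identity of indiscernibles (specifically d(x,x) = 0): d(6, 6) = |6 - 6| + 8 = 0 + 8 = 8 ≠ 0.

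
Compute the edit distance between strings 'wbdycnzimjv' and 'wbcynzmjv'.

Let D[i][j] be the edit distance between the first i characters of 'wbdycnzimjv' and the first j characters of 'wbcynzmjv', with D[i][0] = i, D[0][j] = j, and D[i][j] = D[i-1][j-1] if the characters match, else 1 + min(D[i-1][j], D[i][j-1], D[i-1][j-1]). Filling the table (rows: prefixes of 'wbdycnzimjv', columns: prefixes of 'wbcynzmjv'):
     ε  w  b  c  y  n  z  m  j  v
  ε  0  1  2  3  4  5  6  7  8  9
  w  1  0  1  2  3  4  5  6  7  8
  b  2  1  0  1  2  3  4  5  6  7
  d  3  2  1  1  2  3  4  5  6  7
  y  4  3  2  2  1  2  3  4  5  6
  c  5  4  3  2  2  2  3  4  5  6
  n  6  5  4  3  3  2  3  4  5  6
  z  7  6  5  4  4  3  2  3  4  5
  i  8  7  6  5  5  4  3  3  4  5
  m  9  8  7  6  6  5  4  3  4  5
  j 10  9  8  7  7  6  5  4  3  4
  v 11 10  9  8  8  7  6  5  4  3
The bottom-right entry gives D[11][9] = 3, so no sequence of fewer than 3 edits works. Backtracking through the table gives one optimal edit sequence (3 edits):
  wbdycnzimjv → wbcycnzimjv (sub d→c @3)
  wbcycnzimjv → wbcynzimjv (del c @5)
  wbcynzimjv → wbcynzmjv (del i @7)
Edit distance = 3.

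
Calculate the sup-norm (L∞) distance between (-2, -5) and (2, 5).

max(|x_i - y_i|) = max(|-2 - 2|, |-5 - 5|) = max(4, 10) = 10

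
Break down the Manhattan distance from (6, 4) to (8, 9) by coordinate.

Σ|x_i - y_i| = |6 - 8| + |4 - 9| = 2 + 5 = 7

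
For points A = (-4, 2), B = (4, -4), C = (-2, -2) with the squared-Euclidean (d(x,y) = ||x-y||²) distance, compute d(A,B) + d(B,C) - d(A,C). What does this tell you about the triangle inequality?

d(A,B) = 8² + 6² = 100, d(B,C) = 6² + 2² = 40, d(A,C) = 2² + 4² = 20.
d(A,B) + d(B,C) - d(A,C) = 100 + 40 - 20 = 140 - 20 = 120. This is ≥ 0, so the triangle inequality holds for these points.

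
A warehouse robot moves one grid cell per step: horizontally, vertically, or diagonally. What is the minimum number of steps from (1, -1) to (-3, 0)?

max(|x_i - y_i|) = max(|1 - (-3)|, |-1 - 0|) = max(4, 1) = 4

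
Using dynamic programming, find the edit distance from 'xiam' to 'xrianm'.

Let D[i][j] be the edit distance between the first i characters of 'xiam' and the first j characters of 'xrianm', with D[i][0] = i, D[0][j] = j, and D[i][j] = D[i-1][j-1] if the characters match, else 1 + min(D[i-1][j], D[i][j-1], D[i-1][j-1]). Filling the table (rows: prefixes of 'xiam', columns: prefixes of 'xrianm'):
     ε  x  r  i  a  n  m
  ε  0  1  2  3  4  5  6
  x  1  0  1  2  3  4  5
  i  2  1  1  1  2  3  4
  a  3  2  2  2  1  2  3
  m  4  3  3  3  2  2  2
The bottom-right entry gives D[4][6] = 2, so no sequence of fewer than 2 edits works. Backtracking through the table gives one optimal edit sequence (2 edits):
  xiam → xriam (ins r @2)
  xriam → xrianm (ins n @5)
Edit distance = 2.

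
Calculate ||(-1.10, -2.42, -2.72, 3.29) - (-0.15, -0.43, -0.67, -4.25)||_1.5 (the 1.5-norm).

(Σ|x_i - y_i|^1.5)^(1/1.5) = (|-1.1 - (-0.15)|^1.5 + |-2.42 - (-0.43)|^1.5 + |-2.72 - (-0.67)|^1.5 + |3.29 - (-4.25)|^1.5)^(1/1.5)
= (0.95^1.5 + 1.99^1.5 + 2.05^1.5 + 7.54^1.5)^(1/1.5) ≈ (0.9259 + 2.8072 + 2.9352 + 20.7041)^(1/1.5) = (27.3724)^(1/1.5) ≈ 9.0826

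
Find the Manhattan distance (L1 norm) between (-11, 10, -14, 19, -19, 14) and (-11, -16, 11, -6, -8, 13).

Σ|x_i - y_i| = |-11 - (-11)| + |10 - (-16)| + |-14 - 11| + |19 - (-6)| + |-19 - (-8)| + |14 - 13| = 0 + 26 + 25 + 25 + 11 + 1 = 88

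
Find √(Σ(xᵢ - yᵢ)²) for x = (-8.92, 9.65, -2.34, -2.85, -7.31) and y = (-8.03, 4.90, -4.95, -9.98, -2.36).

√(Σ(x_i - y_i)²) = √((-8.92 - (-8.03))² + (9.65 - 4.9)² + (-2.34 - (-4.95))² + (-2.85 - (-9.98))² + (-7.31 - (-2.36))²)
= √((-0.89)² + 4.75² + 2.61² + 7.13² + (-4.95)²) = √(0.7921 + 22.5625 + 6.8121 + 50.8369 + 24.5025) = √105.5061 ≈ 10.2716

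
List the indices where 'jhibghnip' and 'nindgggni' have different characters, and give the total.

Differing positions: 1, 2, 3, 4, 6, 7, 8, 9. Hamming distance = 8.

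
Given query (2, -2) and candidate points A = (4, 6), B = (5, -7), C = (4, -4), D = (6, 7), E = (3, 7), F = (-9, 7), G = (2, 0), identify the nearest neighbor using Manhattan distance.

Distances: d(A) = 10, d(B) = 8, d(C) = 4, d(D) = 13, d(E) = 10, d(F) = 20, d(G) = 2. Nearest: G = (2, 0) with distance 2.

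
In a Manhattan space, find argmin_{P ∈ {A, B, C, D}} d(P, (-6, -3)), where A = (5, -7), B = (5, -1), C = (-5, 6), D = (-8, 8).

Distances: d(A) = 15, d(B) = 13, d(C) = 10, d(D) = 13. Nearest: C = (-5, 6) with distance 10.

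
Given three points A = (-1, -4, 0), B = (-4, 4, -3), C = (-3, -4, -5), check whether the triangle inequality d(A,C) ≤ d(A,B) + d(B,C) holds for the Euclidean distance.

d(A,B) = √(3² + 8² + 3²) = √82 ≈ 9.0554, d(B,C) = √(1² + 8² + 2²) = √69 ≈ 8.3066, d(A,C) = √(2² + 0² + 5²) = √29 ≈ 5.3852.
d(A,C) ≈ 5.3852 ≤ 9.0554 + 8.3066 = 17.362. Triangle inequality is satisfied.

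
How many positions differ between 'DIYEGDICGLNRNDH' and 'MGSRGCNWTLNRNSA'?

Differing positions: 1, 2, 3, 4, 6, 7, 8, 9, 14, 15. Hamming distance = 10.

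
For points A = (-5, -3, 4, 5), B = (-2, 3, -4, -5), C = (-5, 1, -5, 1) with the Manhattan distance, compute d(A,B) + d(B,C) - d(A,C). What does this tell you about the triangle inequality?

d(A,B) = 3 + 6 + 8 + 10 = 27, d(B,C) = 3 + 2 + 1 + 6 = 12, d(A,C) = 0 + 4 + 9 + 4 = 17.
d(A,B) + d(B,C) - d(A,C) = 27 + 12 - 17 = 39 - 17 = 22. This is ≥ 0, so the triangle inequality holds for these points.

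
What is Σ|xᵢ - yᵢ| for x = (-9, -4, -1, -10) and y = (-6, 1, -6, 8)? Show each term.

Σ|x_i - y_i| = |-9 - (-6)| + |-4 - 1| + |-1 - (-6)| + |-10 - 8| = 3 + 5 + 5 + 18 = 31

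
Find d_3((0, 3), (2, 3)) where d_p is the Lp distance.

(Σ|x_i - y_i|^3)^(1/3) = (|0 - 2|^3 + |3 - 3|^3)^(1/3)
= (2^3 + 0^3)^(1/3) = (8 + 0)^(1/3) = (8)^(1/3) = 2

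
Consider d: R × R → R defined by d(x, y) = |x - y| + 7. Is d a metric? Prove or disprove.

No. d fails identity of indiscernibles (specifically d(x,x) = 0): d(-6, -6) = |-6 - (-6)| + 7 = 0 + 7 = 7 ≠ 0.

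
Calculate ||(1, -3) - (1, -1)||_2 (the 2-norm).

(Σ|x_i - y_i|^2)^(1/2) = (|1 - 1|^2 + |-3 - (-1)|^2)^(1/2)
= (0^2 + 2^2)^(1/2) = (0 + 4)^(1/2) = (4)^(1/2) = 2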